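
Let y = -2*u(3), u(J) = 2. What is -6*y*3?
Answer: 72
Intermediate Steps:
y = -4 (y = -2*2 = -4)
-6*y*3 = -6*(-4)*3 = 24*3 = 72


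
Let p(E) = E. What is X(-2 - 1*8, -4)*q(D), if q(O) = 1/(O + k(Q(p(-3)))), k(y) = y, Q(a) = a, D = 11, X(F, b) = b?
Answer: -1/2 ≈ -0.50000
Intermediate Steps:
q(O) = 1/(-3 + O) (q(O) = 1/(O - 3) = 1/(-3 + O))
X(-2 - 1*8, -4)*q(D) = -4/(-3 + 11) = -4/8 = -4*1/8 = -1/2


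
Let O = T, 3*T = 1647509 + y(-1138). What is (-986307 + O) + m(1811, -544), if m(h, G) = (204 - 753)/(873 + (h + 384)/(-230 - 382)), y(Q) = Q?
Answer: -698383924514/1596243 ≈ -4.3752e+5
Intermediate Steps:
T = 1646371/3 (T = (1647509 - 1138)/3 = (⅓)*1646371 = 1646371/3 ≈ 5.4879e+5)
O = 1646371/3 ≈ 5.4879e+5
m(h, G) = -549/(44491/51 - h/612) (m(h, G) = -549/(873 + (384 + h)/(-612)) = -549/(873 + (384 + h)*(-1/612)) = -549/(873 + (-32/51 - h/612)) = -549/(44491/51 - h/612))
(-986307 + O) + m(1811, -544) = (-986307 + 1646371/3) + 335988/(-533892 + 1811) = -1312550/3 + 335988/(-532081) = -1312550/3 + 335988*(-1/532081) = -1312550/3 - 335988/532081 = -698383924514/1596243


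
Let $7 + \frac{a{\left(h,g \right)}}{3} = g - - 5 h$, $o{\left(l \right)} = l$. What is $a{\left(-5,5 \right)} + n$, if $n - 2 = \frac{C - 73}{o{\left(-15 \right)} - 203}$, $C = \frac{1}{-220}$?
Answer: $- \frac{3772779}{47960} \approx -78.665$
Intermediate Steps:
$C = - \frac{1}{220} \approx -0.0045455$
$a{\left(h,g \right)} = -21 + 3 g + 15 h$ ($a{\left(h,g \right)} = -21 + 3 \left(g - - 5 h\right) = -21 + 3 \left(g + 5 h\right) = -21 + \left(3 g + 15 h\right) = -21 + 3 g + 15 h$)
$n = \frac{111981}{47960}$ ($n = 2 + \frac{- \frac{1}{220} - 73}{-15 - 203} = 2 - \frac{16061}{220 \left(-218\right)} = 2 - - \frac{16061}{47960} = 2 + \frac{16061}{47960} = \frac{111981}{47960} \approx 2.3349$)
$a{\left(-5,5 \right)} + n = \left(-21 + 3 \cdot 5 + 15 \left(-5\right)\right) + \frac{111981}{47960} = \left(-21 + 15 - 75\right) + \frac{111981}{47960} = -81 + \frac{111981}{47960} = - \frac{3772779}{47960}$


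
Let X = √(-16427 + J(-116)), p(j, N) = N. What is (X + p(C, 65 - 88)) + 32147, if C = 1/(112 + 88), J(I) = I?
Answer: 32124 + I*√16543 ≈ 32124.0 + 128.62*I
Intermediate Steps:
C = 1/200 ≈ 0.0050000
X = I*√16543 (X = √(-16427 - 116) = √(-16543) = I*√16543 ≈ 128.62*I)
(X + p(C, 65 - 88)) + 32147 = (I*√16543 + (65 - 88)) + 32147 = (I*√16543 - 23) + 32147 = (-23 + I*√16543) + 32147 = 32124 + I*√16543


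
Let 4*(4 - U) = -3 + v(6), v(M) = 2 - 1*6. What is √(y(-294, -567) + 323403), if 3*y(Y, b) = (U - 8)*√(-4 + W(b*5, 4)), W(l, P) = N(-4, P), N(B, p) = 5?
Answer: √1293609/2 ≈ 568.68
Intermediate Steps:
W(l, P) = 5
v(M) = -4 (v(M) = 2 - 6 = -4)
U = 23/4 (U = 4 - (-3 - 4)/4 = 4 - ¼*(-7) = 4 + 7/4 = 23/4 ≈ 5.7500)
y(Y, b) = -¾ (y(Y, b) = ((23/4 - 8)*√(-4 + 5))/3 = (-9*√1/4)/3 = (-9/4*1)/3 = (⅓)*(-9/4) = -¾)
√(y(-294, -567) + 323403) = √(-¾ + 323403) = √(1293609/4) = √1293609/2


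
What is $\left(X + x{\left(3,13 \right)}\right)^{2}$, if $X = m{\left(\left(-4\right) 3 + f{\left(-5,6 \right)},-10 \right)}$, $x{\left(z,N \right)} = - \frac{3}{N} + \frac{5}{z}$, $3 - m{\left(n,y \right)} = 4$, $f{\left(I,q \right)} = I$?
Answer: $\frac{289}{1521} \approx 0.19001$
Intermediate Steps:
$m{\left(n,y \right)} = -1$ ($m{\left(n,y \right)} = 3 - 4 = -1$)
$X = -1$
$\left(X + x{\left(3,13 \right)}\right)^{2} = \left(-1 + \left(- \frac{3}{13} + \frac{5}{3}\right)\right)^{2} = \left(-1 + \frac{56}{39}\right)^{2} = \left(\frac{17}{39}\right)^{2} = \frac{289}{1521}$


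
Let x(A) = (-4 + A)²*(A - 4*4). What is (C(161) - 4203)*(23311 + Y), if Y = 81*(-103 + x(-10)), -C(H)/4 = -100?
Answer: 1512863824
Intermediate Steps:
C(H) = 400 (C(H) = -4*(-100) = 400)
x(A) = (-4 + A)²*(-16 + A) (x(A) = (-4 + A)²*(A - 16) = (-4 + A)²*(-16 + A))
Y = -421119 (Y = 81*(-103 + (-4 - 10)²*(-16 - 10)) = 81*(-103 + (-14)²*(-26)) = 81*(-103 + 196*(-26)) = 81*(-103 - 5096) = 81*(-5199) = -421119)
(C(161) - 4203)*(23311 + Y) = (400 - 4203)*(23311 - 421119) = -3803*(-397808) = 1512863824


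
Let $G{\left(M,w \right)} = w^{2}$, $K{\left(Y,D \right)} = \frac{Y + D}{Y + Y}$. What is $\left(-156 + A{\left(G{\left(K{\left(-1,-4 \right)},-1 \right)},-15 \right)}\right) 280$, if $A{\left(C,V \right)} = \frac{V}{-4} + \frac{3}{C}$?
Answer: $-41790$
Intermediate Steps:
$K{\left(Y,D \right)} = \frac{D + Y}{2 Y}$
$A{\left(C,V \right)} = \frac{3}{C} - \frac{V}{4}$ ($A{\left(C,V \right)} = V \left(- \frac{1}{4}\right) + \frac{3}{C} = - \frac{V}{4} + \frac{3}{C} = \frac{3}{C} - \frac{V}{4}$)
$\left(-156 + A{\left(G{\left(K{\left(-1,-4 \right)},-1 \right)},-15 \right)}\right) 280 = \left(-156 + \left(\frac{3}{\left(-1\right)^{2}} - - \frac{15}{4}\right)\right) 280 = \left(-156 + \left(\frac{3}{1} + \frac{15}{4}\right)\right) 280 = \left(-156 + \left(3 \cdot 1 + \frac{15}{4}\right)\right) 280 = \left(-156 + \left(3 + \frac{15}{4}\right)\right) 280 = \left(-156 + \frac{27}{4}\right) 280 = \left(- \frac{597}{4}\right) 280 = -41790$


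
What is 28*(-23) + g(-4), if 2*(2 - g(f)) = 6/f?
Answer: -2565/4 ≈ -641.25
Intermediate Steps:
g(f) = 2 - 3/f
28*(-23) + g(-4) = 28*(-23) + (2 - 3/(-4)) = -644 + (2 - 3*(-¼)) = -644 + (2 + ¾) = -644 + 11/4 = -2565/4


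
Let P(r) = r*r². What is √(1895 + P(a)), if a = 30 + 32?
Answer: √240223 ≈ 490.13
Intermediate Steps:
a = 62
P(r) = r³
√(1895 + P(a)) = √(1895 + 62³) = √(1895 + 238328) = √240223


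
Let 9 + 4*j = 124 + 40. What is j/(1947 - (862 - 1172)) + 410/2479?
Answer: 110425/604876 ≈ 0.18256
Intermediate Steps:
j = 155/4 (j = -9/4 + (124 + 40)/4 = -9/4 + (1/4)*164 = -9/4 + 41 = 155/4 ≈ 38.750)
j/(1947 - (862 - 1172)) + 410/2479 = 155/(4*(1947 - (862 - 1172))) + 410/2479 = 155/(4*(1947 - 1*(-310))) + 410*(1/2479) = 155/(4*(1947 + 310)) + 410/2479 = (155/4)/2257 + 410/2479 = (155/4)*(1/2257) + 410/2479 = 155/9028 + 410/2479 = 110425/604876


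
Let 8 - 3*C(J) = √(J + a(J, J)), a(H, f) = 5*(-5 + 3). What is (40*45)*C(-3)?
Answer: 4800 - 600*I*√13 ≈ 4800.0 - 2163.3*I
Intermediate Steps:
a(H, f) = -10 (a(H, f) = 5*(-2) = -10)
C(J) = 8/3 - √(-10 + J)/3 (C(J) = 8/3 - √(J - 10)/3 = 8/3 - √(-10 + J)/3)
(40*45)*C(-3) = (40*45)*(8/3 - √(-10 - 3)/3) = 1800*(8/3 - I*√13/3) = 4800 - 600*I*√13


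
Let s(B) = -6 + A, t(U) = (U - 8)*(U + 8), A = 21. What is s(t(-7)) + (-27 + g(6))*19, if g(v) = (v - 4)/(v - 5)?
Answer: -460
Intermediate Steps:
g(v) = (-4 + v)/(-5 + v)
t(U) = (-8 + U)*(8 + U)
s(B) = 15 (s(B) = -6 + 21 = 15)
s(t(-7)) + (-27 + g(6))*19 = 15 + (-27 + (-4 + 6)/(-5 + 6))*19 = 15 + (-27 + 2/1)*19 = 15 + (-27 + 1*2)*19 = 15 + (-27 + 2)*19 = 15 - 25*19 = 15 - 475 = -460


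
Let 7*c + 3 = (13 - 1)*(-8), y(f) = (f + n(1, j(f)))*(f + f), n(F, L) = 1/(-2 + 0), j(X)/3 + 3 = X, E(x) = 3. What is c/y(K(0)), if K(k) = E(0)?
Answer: -33/35 ≈ -0.94286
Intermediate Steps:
j(X) = -9 + 3*X
n(F, L) = -½ (n(F, L) = 1/(-2) = -½)
K(k) = 3
y(f) = 2*f*(-½ + f) (y(f) = (f - ½)*(f + f) = (-½ + f)*(2*f) = 2*f*(-½ + f))
c = -99/7 (c = -3/7 + ((13 - 1)*(-8))/7 = -3/7 + (12*(-8))/7 = -3/7 + (⅐)*(-96) = -3/7 - 96/7 = -99/7 ≈ -14.143)
c/y(K(0)) = -99*1/(3*(-1 + 2*3))/7 = -99*1/(3*(-1 + 6))/7 = -99/(7*(3*5)) = -99/7/15 = -99/7*1/15 = -33/35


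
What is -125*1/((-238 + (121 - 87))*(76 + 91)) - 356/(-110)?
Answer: 6070979/1873740 ≈ 3.2400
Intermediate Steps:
-125*1/((-238 + (121 - 87))*(76 + 91)) - 356/(-110) = -125*1/(167*(-238 + 34)) - 356*(-1/110) = -125/(167*(-204)) + 178/55 = -125/(-34068) + 178/55 = -125*(-1/34068) + 178/55 = 125/34068 + 178/55 = 6070979/1873740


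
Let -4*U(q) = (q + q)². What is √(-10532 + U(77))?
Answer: 3*I*√1829 ≈ 128.3*I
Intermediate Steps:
U(q) = -q² (U(q) = -(q + q)²/4 = -4*q²/4 = -q²)
√(-10532 + U(77)) = √(-10532 - 1*77²) = √(-10532 - 1*5929) = √(-10532 - 5929) = √(-16461) = 3*I*√1829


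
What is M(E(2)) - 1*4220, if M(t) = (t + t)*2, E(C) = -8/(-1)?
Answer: -4188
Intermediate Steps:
E(C) = 8 (E(C) = -8*(-1) = 8)
M(t) = 4*t (M(t) = (2*t)*2 = 4*t)
M(E(2)) - 1*4220 = 4*8 - 1*4220 = 32 - 4220 = -4188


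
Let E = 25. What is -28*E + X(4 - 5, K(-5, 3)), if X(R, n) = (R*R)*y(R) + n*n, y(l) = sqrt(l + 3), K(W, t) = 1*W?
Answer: -675 + sqrt(2) ≈ -673.59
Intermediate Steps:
K(W, t) = W
y(l) = sqrt(3 + l)
X(R, n) = n**2 + R**2*sqrt(3 + R) (X(R, n) = (R*R)*sqrt(3 + R) + n*n = R**2*sqrt(3 + R) + n**2 = n**2 + R**2*sqrt(3 + R))
-28*E + X(4 - 5, K(-5, 3)) = -28*25 + ((-5)**2 + (4 - 5)**2*sqrt(3 + (4 - 5))) = -700 + (25 + (-1)**2*sqrt(3 - 1)) = -700 + (25 + 1*sqrt(2)) = -700 + (25 + sqrt(2)) = -675 + sqrt(2)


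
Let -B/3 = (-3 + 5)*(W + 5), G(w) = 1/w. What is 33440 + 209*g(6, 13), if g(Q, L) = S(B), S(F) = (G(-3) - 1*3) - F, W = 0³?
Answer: 117040/3 ≈ 39013.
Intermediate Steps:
W = 0
B = -30 (B = -3*(-3 + 5)*(0 + 5) = -6*5 = -3*10 = -30)
S(F) = -10/3 - F (S(F) = (1/(-3) - 1*3) - F = (-⅓ - 3) - F = -10/3 - F)
g(Q, L) = 80/3 (g(Q, L) = -10/3 - 1*(-30) = -10/3 + 30 = 80/3)
33440 + 209*g(6, 13) = 33440 + 209*(80/3) = 33440 + 16720/3 = 117040/3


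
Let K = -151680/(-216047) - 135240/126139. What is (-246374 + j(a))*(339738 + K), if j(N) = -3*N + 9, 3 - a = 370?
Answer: -174675393836041196832/2096304041 ≈ -8.3325e+10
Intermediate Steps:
K = -775802520/2096304041 (K = -151680*(-1/216047) - 135240*1/126139 = 151680/216047 - 135240/126139 = -775802520/2096304041 ≈ -0.37008)
a = -367 (a = 3 - 1*370 = 3 - 370 = -367)
j(N) = 9 - 3*N
(-246374 + j(a))*(339738 + K) = (-246374 + (9 - 3*(-367)))*(339738 - 775802520/2096304041) = (-246374 + (9 + 1101))*(712193366478738/2096304041) = (-246374 + 1110)*(712193366478738/2096304041) = -245264*712193366478738/2096304041 = -174675393836041196832/2096304041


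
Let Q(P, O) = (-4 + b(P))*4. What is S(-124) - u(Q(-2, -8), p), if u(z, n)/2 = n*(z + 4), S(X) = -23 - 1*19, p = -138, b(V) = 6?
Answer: 3270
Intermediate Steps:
S(X) = -42 (S(X) = -23 - 19 = -42)
Q(P, O) = 8 (Q(P, O) = (-4 + 6)*4 = 2*4 = 8)
u(z, n) = 2*n*(4 + z) (u(z, n) = 2*(n*(z + 4)) = 2*(n*(4 + z)) = 2*n*(4 + z))
S(-124) - u(Q(-2, -8), p) = -42 - 2*(-138)*(4 + 8) = -42 - 2*(-138)*12 = -42 - 1*(-3312) = -42 + 3312 = 3270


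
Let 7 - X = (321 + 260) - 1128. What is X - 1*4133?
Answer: -3579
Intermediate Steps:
X = 554 (X = 7 - ((321 + 260) - 1128) = 7 - (581 - 1128) = 7 - 1*(-547) = 7 + 547 = 554)
X - 1*4133 = 554 - 1*4133 = 554 - 4133 = -3579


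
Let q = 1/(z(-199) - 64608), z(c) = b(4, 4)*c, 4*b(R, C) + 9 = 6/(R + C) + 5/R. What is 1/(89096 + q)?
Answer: 257039/22901146740 ≈ 1.1224e-5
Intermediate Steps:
b(R, C) = -9/4 + 3/(2*(C + R)) + 5/(4*R) (b(R, C) = -9/4 + (6/(R + C) + 5/R)/4 = -9/4 + (6/(C + R) + 5/R)/4 = -9/4 + (5/R + 6/(C + R))/4 = -9/4 + (3/(2*(C + R)) + 5/(4*R)) = -9/4 + 3/(2*(C + R)) + 5/(4*R))
z(c) = -7*c/4 (z(c) = ((¼)*(-9*4² + 5*4 + 11*4 - 9*4*4)/(4*(4 + 4)))*c = ((¼)*(¼)*(-9*16 + 20 + 44 - 144)/8)*c = ((¼)*(¼)*(⅛)*(-144 + 20 + 44 - 144))*c = ((¼)*(¼)*(⅛)*(-224))*c = -7*c/4)
q = -4/257039 (q = 1/(-7/4*(-199) - 64608) = 1/(1393/4 - 64608) = 1/(-257039/4) = -4/257039 ≈ -1.5562e-5)
1/(89096 + q) = 1/(89096 - 4/257039) = 1/(22901146740/257039) = 257039/22901146740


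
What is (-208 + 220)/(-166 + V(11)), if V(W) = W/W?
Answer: -4/55 ≈ -0.072727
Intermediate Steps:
V(W) = 1
(-208 + 220)/(-166 + V(11)) = (-208 + 220)/(-166 + 1) = 12/(-165) = 12*(-1/165) = -4/55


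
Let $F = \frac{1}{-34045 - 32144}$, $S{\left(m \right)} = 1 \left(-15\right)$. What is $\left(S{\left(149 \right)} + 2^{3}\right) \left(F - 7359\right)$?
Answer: $\frac{3409593964}{66189} \approx 51513.0$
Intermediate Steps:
$S{\left(m \right)} = -15$
$F = - \frac{1}{66189}$ ($F = \frac{1}{-66189} = - \frac{1}{66189} \approx -1.5108 \cdot 10^{-5}$)
$\left(S{\left(149 \right)} + 2^{3}\right) \left(F - 7359\right) = \left(-15 + 2^{3}\right) \left(- \frac{1}{66189} - 7359\right) = \left(-15 + 8\right) \left(- \frac{487084852}{66189}\right) = \left(-7\right) \left(- \frac{487084852}{66189}\right) = \frac{3409593964}{66189}$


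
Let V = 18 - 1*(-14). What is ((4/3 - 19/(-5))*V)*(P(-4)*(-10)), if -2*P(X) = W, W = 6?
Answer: 4928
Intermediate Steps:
P(X) = -3 (P(X) = -1/2*6 = -3)
V = 32 (V = 18 + 14 = 32)
((4/3 - 19/(-5))*V)*(P(-4)*(-10)) = ((4/3 - 19/(-5))*32)*(-3*(-10)) = ((4*(1/3) - 19*(-1/5))*32)*30 = ((4/3 + 19/5)*32)*30 = ((77/15)*32)*30 = (2464/15)*30 = 4928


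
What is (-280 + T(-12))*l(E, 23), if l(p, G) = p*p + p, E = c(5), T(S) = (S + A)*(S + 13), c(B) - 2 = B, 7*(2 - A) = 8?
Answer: -16304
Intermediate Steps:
A = 6/7 (A = 2 - ⅐*8 = 2 - 8/7 = 6/7 ≈ 0.85714)
c(B) = 2 + B
T(S) = (13 + S)*(6/7 + S) (T(S) = (S + 6/7)*(S + 13) = (6/7 + S)*(13 + S) = (13 + S)*(6/7 + S))
E = 7 (E = 2 + 5 = 7)
l(p, G) = p + p² (l(p, G) = p² + p = p + p²)
(-280 + T(-12))*l(E, 23) = (-280 + (78/7 + (-12)² + (97/7)*(-12)))*(7*(1 + 7)) = (-280 + (78/7 + 144 - 1164/7))*(7*8) = (-280 - 78/7)*56 = -2038/7*56 = -16304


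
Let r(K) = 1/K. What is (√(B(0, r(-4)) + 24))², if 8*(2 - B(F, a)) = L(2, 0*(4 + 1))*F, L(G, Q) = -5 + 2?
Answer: 26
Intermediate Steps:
L(G, Q) = -3
r(K) = 1/K
B(F, a) = 2 + 3*F/8 (B(F, a) = 2 - (-3)*F/8 = 2 + 3*F/8)
(√(B(0, r(-4)) + 24))² = (√((2 + (3/8)*0) + 24))² = (√((2 + 0) + 24))² = (√(2 + 24))² = (√26)² = 26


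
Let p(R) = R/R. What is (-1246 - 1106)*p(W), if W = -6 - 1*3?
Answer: -2352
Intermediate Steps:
W = -9 (W = -6 - 3 = -9)
p(R) = 1
(-1246 - 1106)*p(W) = (-1246 - 1106)*1 = -2352*1 = -2352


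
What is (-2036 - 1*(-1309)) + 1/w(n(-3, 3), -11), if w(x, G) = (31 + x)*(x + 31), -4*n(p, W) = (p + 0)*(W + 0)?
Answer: -12859887/17689 ≈ -727.00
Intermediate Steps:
n(p, W) = -W*p/4 (n(p, W) = -(p + 0)*(W + 0)/4 = -p*W/4 = -W*p/4)
w(x, G) = (31 + x)² (w(x, G) = (31 + x)*(31 + x) = (31 + x)²)
(-2036 - 1*(-1309)) + 1/w(n(-3, 3), -11) = (-2036 - 1*(-1309)) + 1/((31 - ¼*3*(-3))²) = (-2036 + 1309) + 1/((31 + 9/4)²) = -727 + 1/((133/4)²) = -727 + 1/(17689/16) = -727 + 16/17689 = -12859887/17689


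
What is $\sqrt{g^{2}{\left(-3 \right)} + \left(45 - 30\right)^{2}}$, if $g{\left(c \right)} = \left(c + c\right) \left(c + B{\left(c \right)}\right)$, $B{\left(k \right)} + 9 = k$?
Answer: $15 \sqrt{37} \approx 91.241$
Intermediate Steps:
$B{\left(k \right)} = -9 + k$
$g{\left(c \right)} = 2 c \left(-9 + 2 c\right)$ ($g{\left(c \right)} = \left(c + c\right) \left(c + \left(-9 + c\right)\right) = 2 c \left(-9 + 2 c\right)$)
$\sqrt{g^{2}{\left(-3 \right)} + \left(45 - 30\right)^{2}} = \sqrt{\left(2 \left(-3\right) \left(-9 + 2 \left(-3\right)\right)\right)^{2} + \left(45 - 30\right)^{2}} = \sqrt{\left(2 \left(-3\right) \left(-9 - 6\right)\right)^{2} + 15^{2}} = \sqrt{\left(2 \left(-3\right) \left(-15\right)\right)^{2} + 225} = \sqrt{90^{2} + 225} = \sqrt{8100 + 225} = \sqrt{8325} = 15 \sqrt{37}$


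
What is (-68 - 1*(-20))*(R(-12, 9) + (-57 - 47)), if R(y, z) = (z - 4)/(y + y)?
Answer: 5002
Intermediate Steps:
R(y, z) = (-4 + z)/(2*y) (R(y, z) = (-4 + z)/((2*y)) = (-4 + z)*(1/(2*y)) = (-4 + z)/(2*y))
(-68 - 1*(-20))*(R(-12, 9) + (-57 - 47)) = (-68 - 1*(-20))*((1/2)*(-4 + 9)/(-12) + (-57 - 47)) = (-68 + 20)*((1/2)*(-1/12)*5 - 104) = -48*(-5/24 - 104) = -48*(-2501/24) = 5002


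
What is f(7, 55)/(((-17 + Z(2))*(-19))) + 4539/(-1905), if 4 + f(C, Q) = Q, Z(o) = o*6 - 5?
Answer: -51017/24130 ≈ -2.1143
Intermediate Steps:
Z(o) = -5 + 6*o (Z(o) = 6*o - 5 = -5 + 6*o)
f(C, Q) = -4 + Q
f(7, 55)/(((-17 + Z(2))*(-19))) + 4539/(-1905) = (-4 + 55)/(((-17 + (-5 + 6*2))*(-19))) + 4539/(-1905) = 51/(((-17 + (-5 + 12))*(-19))) + 4539*(-1/1905) = 51/(((-17 + 7)*(-19))) - 1513/635 = 51/((-10*(-19))) - 1513/635 = 51/190 - 1513/635 = -51017/24130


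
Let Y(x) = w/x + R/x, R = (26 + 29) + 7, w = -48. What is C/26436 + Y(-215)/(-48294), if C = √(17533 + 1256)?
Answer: 7/5191605 + √18789/26436 ≈ 0.0051864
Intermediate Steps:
R = 62 (R = 55 + 7 = 62)
C = √18789 ≈ 137.07
Y(x) = 14/x (Y(x) = -48/x + 62/x = 14/x)
C/26436 + Y(-215)/(-48294) = √18789/26436 + (14/(-215))/(-48294) = √18789*(1/26436) + (14*(-1/215))*(-1/48294) = √18789/26436 - 14/215*(-1/48294) = √18789/26436 + 7/5191605 = 7/5191605 + √18789/26436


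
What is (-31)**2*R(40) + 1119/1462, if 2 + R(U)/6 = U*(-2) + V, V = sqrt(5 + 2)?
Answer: -691250025/1462 + 5766*sqrt(7) ≈ -4.5756e+5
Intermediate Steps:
V = sqrt(7) ≈ 2.6458
R(U) = -12 - 12*U + 6*sqrt(7) (R(U) = -12 + 6*(U*(-2) + sqrt(7)) = -12 + 6*(-2*U + sqrt(7)) = -12 + 6*(sqrt(7) - 2*U) = -12 + (-12*U + 6*sqrt(7)) = -12 - 12*U + 6*sqrt(7))
(-31)**2*R(40) + 1119/1462 = (-31)**2*(-12 - 12*40 + 6*sqrt(7)) + 1119/1462 = 961*(-12 - 480 + 6*sqrt(7)) + 1119*(1/1462) = 961*(-492 + 6*sqrt(7)) + 1119/1462 = (-472812 + 5766*sqrt(7)) + 1119/1462 = -691250025/1462 + 5766*sqrt(7)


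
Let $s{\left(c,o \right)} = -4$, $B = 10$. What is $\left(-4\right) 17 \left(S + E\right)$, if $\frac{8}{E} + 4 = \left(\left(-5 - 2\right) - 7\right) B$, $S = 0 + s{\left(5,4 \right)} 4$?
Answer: $\frac{9826}{9} \approx 1091.8$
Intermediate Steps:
$S = -16$ ($S = 0 - 16 = -16$)
$E = - \frac{1}{18}$ ($E = \frac{8}{-4 + \left(\left(-5 - 2\right) - 7\right) 10} = \frac{8}{-4 + \left(-7 - 7\right) 10} = \frac{8}{-4 - 140} = \frac{8}{-144} = 8 \left(- \frac{1}{144}\right) = - \frac{1}{18} \approx -0.055556$)
$\left(-4\right) 17 \left(S + E\right) = \left(-4\right) 17 \left(-16 - \frac{1}{18}\right) = \left(-68\right) \left(- \frac{289}{18}\right) = \frac{9826}{9}$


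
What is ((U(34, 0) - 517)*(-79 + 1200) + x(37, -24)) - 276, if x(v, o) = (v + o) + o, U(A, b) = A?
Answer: -541730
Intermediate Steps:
x(v, o) = v + 2*o (x(v, o) = (o + v) + o = v + 2*o)
((U(34, 0) - 517)*(-79 + 1200) + x(37, -24)) - 276 = ((34 - 517)*(-79 + 1200) + (37 + 2*(-24))) - 276 = (-483*1121 + (37 - 48)) - 276 = (-541443 - 11) - 276 = -541454 - 276 = -541730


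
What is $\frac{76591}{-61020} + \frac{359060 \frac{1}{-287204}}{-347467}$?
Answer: $- \frac{1910823406169297}{1522356131648340} \approx -1.2552$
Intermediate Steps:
$\frac{76591}{-61020} + \frac{359060 \frac{1}{-287204}}{-347467} = 76591 \left(- \frac{1}{61020}\right) + 359060 \left(- \frac{1}{287204}\right) \left(- \frac{1}{347467}\right) = - \frac{76591}{61020} - - \frac{89765}{24948478067} = - \frac{76591}{61020} + \frac{89765}{24948478067} = - \frac{1910823406169297}{1522356131648340}$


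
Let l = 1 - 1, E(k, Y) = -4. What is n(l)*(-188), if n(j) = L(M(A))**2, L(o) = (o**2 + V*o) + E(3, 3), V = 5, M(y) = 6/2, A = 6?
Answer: -75200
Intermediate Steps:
M(y) = 3 (M(y) = 6*(1/2) = 3)
L(o) = -4 + o**2 + 5*o (L(o) = (o**2 + 5*o) - 4 = -4 + o**2 + 5*o)
l = 0
n(j) = 400 (n(j) = (-4 + 3**2 + 5*3)**2 = (-4 + 9 + 15)**2 = 20**2 = 400)
n(l)*(-188) = 400*(-188) = -75200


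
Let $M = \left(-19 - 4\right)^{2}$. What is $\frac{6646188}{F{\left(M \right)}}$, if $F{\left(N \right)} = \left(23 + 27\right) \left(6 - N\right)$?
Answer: $- \frac{3323094}{13075} \approx -254.16$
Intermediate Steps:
$M = 529$ ($M = \left(-23\right)^{2} = 529$)
$F{\left(N \right)} = 300 - 50 N$ ($F{\left(N \right)} = 50 \left(6 - N\right) = 300 - 50 N$)
$\frac{6646188}{F{\left(M \right)}} = \frac{6646188}{300 - 26450} = \frac{6646188}{-26150} = 6646188 \left(- \frac{1}{26150}\right) = - \frac{3323094}{13075}$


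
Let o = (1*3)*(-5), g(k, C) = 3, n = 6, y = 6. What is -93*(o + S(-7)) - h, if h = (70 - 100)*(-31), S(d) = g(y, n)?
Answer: 186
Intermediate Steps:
S(d) = 3
o = -15 (o = 3*(-5) = -15)
h = 930 (h = -30*(-31) = 930)
-93*(o + S(-7)) - h = -93*(-15 + 3) - 1*930 = -93*(-12) - 930 = 1116 - 930 = 186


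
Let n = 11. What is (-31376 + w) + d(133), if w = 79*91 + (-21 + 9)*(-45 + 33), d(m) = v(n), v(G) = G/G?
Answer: -24042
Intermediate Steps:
v(G) = 1
d(m) = 1
w = 7333 (w = 7189 - 12*(-12) = 7189 + 144 = 7333)
(-31376 + w) + d(133) = (-31376 + 7333) + 1 = -24043 + 1 = -24042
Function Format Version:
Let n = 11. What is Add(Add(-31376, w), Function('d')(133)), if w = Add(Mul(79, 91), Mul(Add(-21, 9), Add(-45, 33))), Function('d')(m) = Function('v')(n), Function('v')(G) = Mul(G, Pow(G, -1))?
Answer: -24042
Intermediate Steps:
Function('v')(G) = 1
Function('d')(m) = 1
w = 7333 (w = Add(7189, Mul(-12, -12)) = Add(7189, 144) = 7333)
Add(Add(-31376, w), Function('d')(133)) = Add(Add(-31376, 7333), 1) = Add(-24043, 1) = -24042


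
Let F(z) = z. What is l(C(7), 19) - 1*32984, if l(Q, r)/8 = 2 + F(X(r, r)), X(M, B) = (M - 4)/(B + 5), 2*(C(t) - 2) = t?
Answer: -32963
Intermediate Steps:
C(t) = 2 + t/2
X(M, B) = (-4 + M)/(5 + B)
l(Q, r) = 16 + 8*(-4 + r)/(5 + r) (l(Q, r) = 8*(2 + (-4 + r)/(5 + r)) = 16 + 8*(-4 + r)/(5 + r))
l(C(7), 19) - 1*32984 = 24*(2 + 19)/(5 + 19) - 1*32984 = 24*21/24 - 32984 = 24*(1/24)*21 - 32984 = 21 - 32984 = -32963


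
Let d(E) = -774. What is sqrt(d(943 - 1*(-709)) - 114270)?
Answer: 2*I*sqrt(28761) ≈ 339.18*I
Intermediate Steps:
sqrt(d(943 - 1*(-709)) - 114270) = sqrt(-774 - 114270) = sqrt(-115044) = 2*I*sqrt(28761)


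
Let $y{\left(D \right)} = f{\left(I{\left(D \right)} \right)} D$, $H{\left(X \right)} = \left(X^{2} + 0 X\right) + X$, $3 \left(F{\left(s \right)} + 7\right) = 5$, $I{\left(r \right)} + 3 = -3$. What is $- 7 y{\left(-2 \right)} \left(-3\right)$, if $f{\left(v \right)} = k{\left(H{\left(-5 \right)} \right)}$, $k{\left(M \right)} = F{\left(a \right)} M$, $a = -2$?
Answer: $4480$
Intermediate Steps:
$I{\left(r \right)} = -6$ ($I{\left(r \right)} = -3 - 3 = -6$)
$F{\left(s \right)} = - \frac{16}{3}$ ($F{\left(s \right)} = -7 + \frac{1}{3} \cdot 5 = -7 + \frac{5}{3} = - \frac{16}{3}$)
$H{\left(X \right)} = X + X^{2}$ ($H{\left(X \right)} = \left(X^{2} + 0\right) + X = X^{2} + X = X + X^{2}$)
$k{\left(M \right)} = - \frac{16 M}{3}$
$f{\left(v \right)} = - \frac{320}{3}$ ($f{\left(v \right)} = - \frac{16 \left(- 5 \left(1 - 5\right)\right)}{3} = - \frac{16 \left(\left(-5\right) \left(-4\right)\right)}{3} = \left(- \frac{16}{3}\right) 20 = - \frac{320}{3}$)
$y{\left(D \right)} = - \frac{320 D}{3}$
$- 7 y{\left(-2 \right)} \left(-3\right) = - 7 \left(\left(- \frac{320}{3}\right) \left(-2\right)\right) \left(-3\right) = \left(-7\right) \frac{640}{3} \left(-3\right) = \left(- \frac{4480}{3}\right) \left(-3\right) = 4480$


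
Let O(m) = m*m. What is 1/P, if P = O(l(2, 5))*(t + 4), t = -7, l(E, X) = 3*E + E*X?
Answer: -1/768 ≈ -0.0013021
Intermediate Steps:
O(m) = m²
P = -768 (P = (2*(3 + 5))²*(-7 + 4) = (2*8)²*(-3) = 16²*(-3) = 256*(-3) = -768)
1/P = 1/(-768) = -1/768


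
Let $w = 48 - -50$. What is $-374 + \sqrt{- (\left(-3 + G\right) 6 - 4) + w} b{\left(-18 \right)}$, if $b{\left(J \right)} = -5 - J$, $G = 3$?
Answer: $-374 + 13 \sqrt{102} \approx -242.71$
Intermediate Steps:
$w = 98$ ($w = 48 + 50 = 98$)
$-374 + \sqrt{- (\left(-3 + G\right) 6 - 4) + w} b{\left(-18 \right)} = -374 + \sqrt{- (\left(-3 + 3\right) 6 - 4) + 98} \left(-5 - -18\right) = -374 + \sqrt{- (0 \cdot 6 - 4) + 98} \left(-5 + 18\right) = -374 + \sqrt{- (0 - 4) + 98} \cdot 13 = -374 + \sqrt{\left(-1\right) \left(-4\right) + 98} \cdot 13 = -374 + \sqrt{4 + 98} \cdot 13 = -374 + \sqrt{102} \cdot 13 = -374 + 13 \sqrt{102}$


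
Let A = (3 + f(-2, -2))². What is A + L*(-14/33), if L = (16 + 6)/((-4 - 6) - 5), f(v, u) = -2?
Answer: 73/45 ≈ 1.6222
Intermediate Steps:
A = 1 (A = (3 - 2)² = 1² = 1)
L = -22/15 (L = 22/(-10 - 5) = 22/(-15) = 22*(-1/15) = -22/15 ≈ -1.4667)
A + L*(-14/33) = 1 - (-308)/(15*33) = 1 - 22/15*(-14/33) = 1 + 28/45 = 73/45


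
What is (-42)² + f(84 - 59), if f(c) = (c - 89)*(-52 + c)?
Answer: 3492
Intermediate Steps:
f(c) = (-89 + c)*(-52 + c)
(-42)² + f(84 - 59) = (-42)² + (4628 + (84 - 59)² - 141*(84 - 59)) = 1764 + (4628 + 25² - 141*25) = 1764 + (4628 + 625 - 3525) = 1764 + 1728 = 3492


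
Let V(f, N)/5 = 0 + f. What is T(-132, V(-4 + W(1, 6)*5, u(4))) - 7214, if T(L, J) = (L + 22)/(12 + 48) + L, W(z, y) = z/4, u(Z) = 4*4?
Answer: -44087/6 ≈ -7347.8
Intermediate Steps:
u(Z) = 16
W(z, y) = z/4 (W(z, y) = z*(¼) = z/4)
V(f, N) = 5*f (V(f, N) = 5*(0 + f) = 5*f)
T(L, J) = 11/30 + 61*L/60 (T(L, J) = (22 + L)/60 + L = (22 + L)*(1/60) + L = (11/30 + L/60) + L = 11/30 + 61*L/60)
T(-132, V(-4 + W(1, 6)*5, u(4))) - 7214 = (11/30 + (61/60)*(-132)) - 7214 = (11/30 - 671/5) - 7214 = -803/6 - 7214 = -44087/6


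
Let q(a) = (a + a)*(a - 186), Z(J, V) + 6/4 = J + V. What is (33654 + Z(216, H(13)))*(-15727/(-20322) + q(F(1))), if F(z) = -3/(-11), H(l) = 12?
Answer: -1861199736661/546436 ≈ -3.4061e+6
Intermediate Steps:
Z(J, V) = -3/2 + J + V (Z(J, V) = -3/2 + (J + V) = -3/2 + J + V)
F(z) = 3/11 (F(z) = -3*(-1/11) = 3/11)
q(a) = 2*a*(-186 + a) (q(a) = (2*a)*(-186 + a) = 2*a*(-186 + a))
(33654 + Z(216, H(13)))*(-15727/(-20322) + q(F(1))) = (33654 + (-3/2 + 216 + 12))*(-15727/(-20322) + 2*(3/11)*(-186 + 3/11)) = (33654 + 453/2)*(-15727*(-1/20322) + 2*(3/11)*(-2043/11)) = 67761*(15727/20322 - 12258/121)/2 = (67761/2)*(-247204109/2458962) = -1861199736661/546436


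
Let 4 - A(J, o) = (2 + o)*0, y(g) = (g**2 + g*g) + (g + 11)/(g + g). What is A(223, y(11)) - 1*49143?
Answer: -49139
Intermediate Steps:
y(g) = 2*g**2 + (11 + g)/(2*g) (y(g) = (g**2 + g**2) + (11 + g)/((2*g)) = 2*g**2 + (11 + g)*(1/(2*g)) = 2*g**2 + (11 + g)/(2*g))
A(J, o) = 4 (A(J, o) = 4 - (2 + o)*0 = 4 - 1*0 = 4 + 0 = 4)
A(223, y(11)) - 1*49143 = 4 - 1*49143 = 4 - 49143 = -49139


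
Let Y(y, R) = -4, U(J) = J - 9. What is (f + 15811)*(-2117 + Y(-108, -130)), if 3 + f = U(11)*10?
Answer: -33571188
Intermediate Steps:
U(J) = -9 + J
f = 17 (f = -3 + (-9 + 11)*10 = -3 + 2*10 = -3 + 20 = 17)
(f + 15811)*(-2117 + Y(-108, -130)) = (17 + 15811)*(-2117 - 4) = 15828*(-2121) = -33571188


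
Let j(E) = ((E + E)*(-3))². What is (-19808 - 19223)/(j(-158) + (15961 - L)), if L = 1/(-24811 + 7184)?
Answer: -687999437/16122799956 ≈ -0.042672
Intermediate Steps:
L = -1/17627 (L = 1/(-17627) = -1/17627 ≈ -5.6731e-5)
j(E) = 36*E² (j(E) = ((2*E)*(-3))² = (-6*E)² = 36*E²)
(-19808 - 19223)/(j(-158) + (15961 - L)) = (-19808 - 19223)/(36*(-158)² + (15961 - 1*(-1/17627))) = -39031/(36*24964 + (15961 + 1/17627)) = -39031/(898704 + 281344548/17627) = -39031/16122799956/17627 = -39031*17627/16122799956 = -687999437/16122799956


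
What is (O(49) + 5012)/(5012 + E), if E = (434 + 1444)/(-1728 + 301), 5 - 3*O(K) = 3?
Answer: 10729613/10725369 ≈ 1.0004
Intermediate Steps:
O(K) = ⅔ (O(K) = 5/3 - ⅓*3 = 5/3 - 1 = ⅔)
E = -1878/1427 (E = 1878/(-1427) = 1878*(-1/1427) = -1878/1427 ≈ -1.3160)
(O(49) + 5012)/(5012 + E) = (⅔ + 5012)/(5012 - 1878/1427) = 15038/(3*(7150246/1427)) = (15038/3)*(1427/7150246) = 10729613/10725369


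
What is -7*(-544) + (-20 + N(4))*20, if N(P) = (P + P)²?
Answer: 4688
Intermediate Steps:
N(P) = 4*P² (N(P) = (2*P)² = 4*P²)
-7*(-544) + (-20 + N(4))*20 = -7*(-544) + (-20 + 4*4²)*20 = 3808 + (-20 + 4*16)*20 = 3808 + (-20 + 64)*20 = 3808 + 44*20 = 3808 + 880 = 4688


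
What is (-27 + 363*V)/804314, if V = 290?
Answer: 105243/804314 ≈ 0.13085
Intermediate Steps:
(-27 + 363*V)/804314 = (-27 + 363*290)/804314 = (-27 + 105270)*(1/804314) = 105243*(1/804314) = 105243/804314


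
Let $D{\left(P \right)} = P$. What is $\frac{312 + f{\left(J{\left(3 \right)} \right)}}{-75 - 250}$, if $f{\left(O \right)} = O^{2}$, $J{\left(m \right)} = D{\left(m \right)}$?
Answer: $- \frac{321}{325} \approx -0.98769$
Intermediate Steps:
$J{\left(m \right)} = m$
$\frac{312 + f{\left(J{\left(3 \right)} \right)}}{-75 - 250} = \frac{312 + 3^{2}}{-75 - 250} = \frac{312 + 9}{-325} = 321 \left(- \frac{1}{325}\right) = - \frac{321}{325}$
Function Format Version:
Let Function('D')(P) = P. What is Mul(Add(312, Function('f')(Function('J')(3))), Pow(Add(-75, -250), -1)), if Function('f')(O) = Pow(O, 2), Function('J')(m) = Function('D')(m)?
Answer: Rational(-321, 325) ≈ -0.98769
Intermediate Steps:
Function('J')(m) = m
Mul(Add(312, Function('f')(Function('J')(3))), Pow(Add(-75, -250), -1)) = Mul(Add(312, Pow(3, 2)), Pow(Add(-75, -250), -1)) = Mul(Add(312, 9), Pow(-325, -1)) = Mul(321, Rational(-1, 325)) = Rational(-321, 325)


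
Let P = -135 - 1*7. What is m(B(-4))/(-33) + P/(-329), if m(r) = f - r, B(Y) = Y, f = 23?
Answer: -1399/3619 ≈ -0.38657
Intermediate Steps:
P = -142 (P = -135 - 7 = -142)
m(r) = 23 - r
m(B(-4))/(-33) + P/(-329) = (23 - 1*(-4))/(-33) - 142/(-329) = (23 + 4)*(-1/33) - 142*(-1/329) = 27*(-1/33) + 142/329 = -9/11 + 142/329 = -1399/3619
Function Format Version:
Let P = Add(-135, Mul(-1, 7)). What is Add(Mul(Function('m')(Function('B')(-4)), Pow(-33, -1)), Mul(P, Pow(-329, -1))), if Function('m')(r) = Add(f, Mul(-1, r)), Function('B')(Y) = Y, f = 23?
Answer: Rational(-1399, 3619) ≈ -0.38657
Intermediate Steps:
P = -142 (P = Add(-135, -7) = -142)
Function('m')(r) = Add(23, Mul(-1, r))
Add(Mul(Function('m')(Function('B')(-4)), Pow(-33, -1)), Mul(P, Pow(-329, -1))) = Add(Mul(Add(23, Mul(-1, -4)), Pow(-33, -1)), Mul(-142, Pow(-329, -1))) = Add(Mul(Add(23, 4), Rational(-1, 33)), Mul(-142, Rational(-1, 329))) = Add(Mul(27, Rational(-1, 33)), Rational(142, 329)) = Add(Rational(-9, 11), Rational(142, 329)) = Rational(-1399, 3619)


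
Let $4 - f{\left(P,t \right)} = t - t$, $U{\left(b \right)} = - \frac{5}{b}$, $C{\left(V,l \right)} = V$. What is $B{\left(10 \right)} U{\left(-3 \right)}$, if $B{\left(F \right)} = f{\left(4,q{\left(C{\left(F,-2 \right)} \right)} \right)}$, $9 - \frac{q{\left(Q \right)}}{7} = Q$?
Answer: $\frac{20}{3} \approx 6.6667$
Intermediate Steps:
$q{\left(Q \right)} = 63 - 7 Q$
$f{\left(P,t \right)} = 4$ ($f{\left(P,t \right)} = 4 - \left(t - t\right) = 4 - 0 = 4 + 0 = 4$)
$B{\left(F \right)} = 4$
$B{\left(10 \right)} U{\left(-3 \right)} = 4 \left(- \frac{5}{-3}\right) = 4 \left(\left(-5\right) \left(- \frac{1}{3}\right)\right) = 4 \cdot \frac{5}{3} = \frac{20}{3}$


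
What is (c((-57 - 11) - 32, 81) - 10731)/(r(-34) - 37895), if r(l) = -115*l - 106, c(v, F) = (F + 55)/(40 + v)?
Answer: 160999/511365 ≈ 0.31484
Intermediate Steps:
c(v, F) = (55 + F)/(40 + v)
r(l) = -106 - 115*l
(c((-57 - 11) - 32, 81) - 10731)/(r(-34) - 37895) = ((55 + 81)/(40 + ((-57 - 11) - 32)) - 10731)/((-106 - 115*(-34)) - 37895) = (136/(40 + (-68 - 32)) - 10731)/((-106 + 3910) - 37895) = (136/(40 - 100) - 10731)/(3804 - 37895) = (136/(-60) - 10731)/(-34091) = (-1/60*136 - 10731)*(-1/34091) = (-34/15 - 10731)*(-1/34091) = -160999/15*(-1/34091) = 160999/511365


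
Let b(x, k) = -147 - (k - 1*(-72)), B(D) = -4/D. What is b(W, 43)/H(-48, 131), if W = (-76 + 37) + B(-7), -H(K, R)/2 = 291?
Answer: 131/291 ≈ 0.45017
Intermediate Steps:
H(K, R) = -582 (H(K, R) = -2*291 = -582)
W = -269/7 (W = (-76 + 37) - 4/(-7) = -39 - 4*(-⅐) = -39 + 4/7 = -269/7 ≈ -38.429)
b(x, k) = -219 - k (b(x, k) = -147 - (k + 72) = -147 - (72 + k) = -147 + (-72 - k) = -219 - k)
b(W, 43)/H(-48, 131) = (-219 - 1*43)/(-582) = (-219 - 43)*(-1/582) = -262*(-1/582) = 131/291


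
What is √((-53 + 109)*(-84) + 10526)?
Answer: √5822 ≈ 76.302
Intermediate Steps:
√((-53 + 109)*(-84) + 10526) = √(56*(-84) + 10526) = √(-4704 + 10526) = √5822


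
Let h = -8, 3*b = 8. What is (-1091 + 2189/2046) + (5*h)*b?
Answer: -74189/62 ≈ -1196.6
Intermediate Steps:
b = 8/3 (b = (⅓)*8 = 8/3 ≈ 2.6667)
(-1091 + 2189/2046) + (5*h)*b = (-1091 + 2189/2046) + (5*(-8))*(8/3) = (-1091 + 2189*(1/2046)) - 40*8/3 = (-1091 + 199/186) - 320/3 = -202727/186 - 320/3 = -74189/62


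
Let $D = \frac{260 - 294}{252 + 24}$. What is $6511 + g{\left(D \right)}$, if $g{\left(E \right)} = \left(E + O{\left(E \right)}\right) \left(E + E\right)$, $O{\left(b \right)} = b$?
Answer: $\frac{30999160}{4761} \approx 6511.1$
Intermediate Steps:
$D = - \frac{17}{138}$ ($D = - \frac{34}{276} = \left(-34\right) \frac{1}{276} = - \frac{17}{138} \approx -0.12319$)
$g{\left(E \right)} = 4 E^{2}$ ($g{\left(E \right)} = \left(E + E\right) \left(E + E\right) = 2 E 2 E = 4 E^{2}$)
$6511 + g{\left(D \right)} = 6511 + 4 \left(- \frac{17}{138}\right)^{2} = 6511 + 4 \cdot \frac{289}{19044} = 6511 + \frac{289}{4761} = \frac{30999160}{4761}$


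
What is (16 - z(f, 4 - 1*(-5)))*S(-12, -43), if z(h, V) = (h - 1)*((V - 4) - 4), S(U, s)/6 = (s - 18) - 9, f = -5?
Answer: -9240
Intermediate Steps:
S(U, s) = -162 + 6*s (S(U, s) = 6*((s - 18) - 9) = 6*((-18 + s) - 9) = 6*(-27 + s) = -162 + 6*s)
z(h, V) = (-1 + h)*(-8 + V) (z(h, V) = (-1 + h)*((-4 + V) - 4) = (-1 + h)*(-8 + V))
(16 - z(f, 4 - 1*(-5)))*S(-12, -43) = (16 - (8 - (4 - 1*(-5)) - 8*(-5) + (4 - 1*(-5))*(-5)))*(-162 + 6*(-43)) = (16 - (8 - (4 + 5) + 40 + (4 + 5)*(-5)))*(-162 - 258) = (16 - (8 - 1*9 + 40 + 9*(-5)))*(-420) = (16 - (8 - 9 + 40 - 45))*(-420) = (16 - 1*(-6))*(-420) = (16 + 6)*(-420) = 22*(-420) = -9240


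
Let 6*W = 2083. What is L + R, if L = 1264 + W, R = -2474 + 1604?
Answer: 4447/6 ≈ 741.17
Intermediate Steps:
W = 2083/6 (W = (⅙)*2083 = 2083/6 ≈ 347.17)
R = -870
L = 9667/6 (L = 1264 + 2083/6 = 9667/6 ≈ 1611.2)
L + R = 9667/6 - 870 = 4447/6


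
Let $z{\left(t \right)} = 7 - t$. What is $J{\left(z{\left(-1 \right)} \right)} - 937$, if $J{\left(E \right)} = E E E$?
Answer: $-425$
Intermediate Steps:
$J{\left(E \right)} = E^{3}$ ($J{\left(E \right)} = E^{2} E = E^{3}$)
$J{\left(z{\left(-1 \right)} \right)} - 937 = \left(7 - -1\right)^{3} - 937 = \left(7 + 1\right)^{3} - 937 = 8^{3} - 937 = 512 - 937 = -425$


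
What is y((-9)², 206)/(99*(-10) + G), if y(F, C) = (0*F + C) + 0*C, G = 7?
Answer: -206/983 ≈ -0.20956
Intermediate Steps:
y(F, C) = C (y(F, C) = (0 + C) + 0 = C + 0 = C)
y((-9)², 206)/(99*(-10) + G) = 206/(99*(-10) + 7) = 206/(-990 + 7) = 206/(-983) = 206*(-1/983) = -206/983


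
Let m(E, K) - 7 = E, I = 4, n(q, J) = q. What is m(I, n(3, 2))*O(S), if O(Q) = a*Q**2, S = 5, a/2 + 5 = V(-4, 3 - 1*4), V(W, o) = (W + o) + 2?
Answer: -4400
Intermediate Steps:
V(W, o) = 2 + W + o
a = -16 (a = -10 + 2*(2 - 4 + (3 - 1*4)) = -10 + 2*(2 - 4 + (3 - 4)) = -10 + 2*(2 - 4 - 1) = -10 + 2*(-3) = -10 - 6 = -16)
m(E, K) = 7 + E
O(Q) = -16*Q**2
m(I, n(3, 2))*O(S) = (7 + 4)*(-16*5**2) = 11*(-16*25) = 11*(-400) = -4400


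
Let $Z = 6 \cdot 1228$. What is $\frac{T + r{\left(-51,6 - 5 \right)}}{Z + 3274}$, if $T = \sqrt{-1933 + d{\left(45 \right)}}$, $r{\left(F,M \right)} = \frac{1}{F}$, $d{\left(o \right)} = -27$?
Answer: $- \frac{1}{542742} + \frac{7 i \sqrt{10}}{5321} \approx -1.8425 \cdot 10^{-6} + 0.0041601 i$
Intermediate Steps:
$Z = 7368$
$T = 14 i \sqrt{10}$ ($T = \sqrt{-1933 - 27} = \sqrt{-1960} = 14 i \sqrt{10} \approx 44.272 i$)
$\frac{T + r{\left(-51,6 - 5 \right)}}{Z + 3274} = \frac{14 i \sqrt{10} + \frac{1}{-51}}{7368 + 3274} = \frac{14 i \sqrt{10} - \frac{1}{51}}{10642} = \left(- \frac{1}{51} + 14 i \sqrt{10}\right) \frac{1}{10642} = - \frac{1}{542742} + \frac{7 i \sqrt{10}}{5321}$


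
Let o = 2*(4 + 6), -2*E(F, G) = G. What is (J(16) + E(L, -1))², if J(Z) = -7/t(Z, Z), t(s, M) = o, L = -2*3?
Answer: 9/400 ≈ 0.022500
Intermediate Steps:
L = -6
E(F, G) = -G/2
o = 20 (o = 2*10 = 20)
t(s, M) = 20
J(Z) = -7/20
(J(16) + E(L, -1))² = (-7/20 - ½*(-1))² = (-7/20 + ½)² = (3/20)² = 9/400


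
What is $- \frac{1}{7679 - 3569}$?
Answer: $- \frac{1}{4110} \approx -0.00024331$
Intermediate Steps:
$- \frac{1}{7679 - 3569} = - \frac{1}{4110}$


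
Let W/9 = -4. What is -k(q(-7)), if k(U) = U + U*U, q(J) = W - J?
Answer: -812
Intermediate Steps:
W = -36 (W = 9*(-4) = -36)
q(J) = -36 - J
k(U) = U + U²
-k(q(-7)) = -(-36 - 1*(-7))*(1 + (-36 - 1*(-7))) = -(-36 + 7)*(1 + (-36 + 7)) = -(-29)*(1 - 29) = -(-29)*(-28) = -1*812 = -812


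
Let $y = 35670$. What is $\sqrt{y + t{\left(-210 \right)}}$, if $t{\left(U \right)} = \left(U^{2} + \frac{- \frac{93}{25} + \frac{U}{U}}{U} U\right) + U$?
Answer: $\frac{2 \sqrt{497233}}{5} \approx 282.06$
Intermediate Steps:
$t{\left(U \right)} = - \frac{68}{25} + U + U^{2}$ ($t{\left(U \right)} = \left(U^{2} + \frac{\left(-93\right) \frac{1}{25} + 1}{U} U\right) + U = \left(U^{2} + \frac{- \frac{93}{25} + 1}{U} U\right) + U = \left(U^{2} + - \frac{68}{25 U} U\right) + U = \left(U^{2} - \frac{68}{25}\right) + U = \left(- \frac{68}{25} + U^{2}\right) + U = - \frac{68}{25} + U + U^{2}$)
$\sqrt{y + t{\left(-210 \right)}} = \sqrt{35670 - \left(\frac{5318}{25} - 44100\right)} = \sqrt{35670 - - \frac{1097182}{25}} = \sqrt{35670 + \frac{1097182}{25}} = \sqrt{\frac{1988932}{25}} = \frac{2 \sqrt{497233}}{5}$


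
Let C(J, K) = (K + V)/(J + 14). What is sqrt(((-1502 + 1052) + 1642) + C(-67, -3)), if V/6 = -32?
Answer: sqrt(3358663)/53 ≈ 34.579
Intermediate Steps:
V = -192 (V = 6*(-32) = -192)
C(J, K) = (-192 + K)/(14 + J) (C(J, K) = (K - 192)/(J + 14) = (-192 + K)/(14 + J))
sqrt(((-1502 + 1052) + 1642) + C(-67, -3)) = sqrt(((-1502 + 1052) + 1642) + (-192 - 3)/(14 - 67)) = sqrt((-450 + 1642) - 195/(-53)) = sqrt(1192 - 1/53*(-195)) = sqrt(1192 + 195/53) = sqrt(63371/53) = sqrt(3358663)/53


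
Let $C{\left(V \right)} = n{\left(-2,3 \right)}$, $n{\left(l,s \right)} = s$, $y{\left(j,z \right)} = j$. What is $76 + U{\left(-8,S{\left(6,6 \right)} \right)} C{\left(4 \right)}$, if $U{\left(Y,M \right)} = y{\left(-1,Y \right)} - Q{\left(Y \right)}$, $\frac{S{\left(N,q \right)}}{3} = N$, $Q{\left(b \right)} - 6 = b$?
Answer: $79$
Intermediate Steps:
$Q{\left(b \right)} = 6 + b$
$C{\left(V \right)} = 3$
$S{\left(N,q \right)} = 3 N$
$U{\left(Y,M \right)} = -7 - Y$ ($U{\left(Y,M \right)} = -1 - \left(6 + Y\right) = -7 - Y$)
$76 + U{\left(-8,S{\left(6,6 \right)} \right)} C{\left(4 \right)} = 76 + \left(-7 - -8\right) 3 = 76 + \left(-7 + 8\right) 3 = 76 + 1 \cdot 3 = 76 + 3 = 79$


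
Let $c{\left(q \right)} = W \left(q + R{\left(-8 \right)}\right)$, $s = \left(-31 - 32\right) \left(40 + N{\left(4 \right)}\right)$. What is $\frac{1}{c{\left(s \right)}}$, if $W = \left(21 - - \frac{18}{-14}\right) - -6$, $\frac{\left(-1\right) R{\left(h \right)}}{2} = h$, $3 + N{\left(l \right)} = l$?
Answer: $- \frac{7}{462060} \approx -1.515 \cdot 10^{-5}$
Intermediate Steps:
$N{\left(l \right)} = -3 + l$
$R{\left(h \right)} = - 2 h$
$W = \frac{180}{7}$ ($W = \left(21 - \left(-18\right) \left(- \frac{1}{14}\right)\right) + 6 = \left(21 - \frac{9}{7}\right) + 6 = \frac{138}{7} + 6 = \frac{180}{7} \approx 25.714$)
$s = -2583$ ($s = \left(-31 - 32\right) \left(40 + \left(-3 + 4\right)\right) = - 63 \left(40 + 1\right) = \left(-63\right) 41 = -2583$)
$c{\left(q \right)} = \frac{2880}{7} + \frac{180 q}{7}$ ($c{\left(q \right)} = \frac{180 \left(q - -16\right)}{7} = \frac{180 \left(q + 16\right)}{7} = \frac{180 \left(16 + q\right)}{7} = \frac{2880}{7} + \frac{180 q}{7}$)
$\frac{1}{c{\left(s \right)}} = \frac{1}{\frac{2880}{7} + \frac{180}{7} \left(-2583\right)} = \frac{1}{\frac{2880}{7} - 66420} = \frac{1}{- \frac{462060}{7}} = - \frac{7}{462060}$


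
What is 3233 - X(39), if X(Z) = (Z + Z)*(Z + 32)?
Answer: -2305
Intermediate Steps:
X(Z) = 2*Z*(32 + Z) (X(Z) = (2*Z)*(32 + Z) = 2*Z*(32 + Z))
3233 - X(39) = 3233 - 2*39*(32 + 39) = 3233 - 2*39*71 = 3233 - 1*5538 = 3233 - 5538 = -2305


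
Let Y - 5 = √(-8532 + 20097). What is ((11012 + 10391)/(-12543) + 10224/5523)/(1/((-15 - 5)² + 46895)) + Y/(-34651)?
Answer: 1826529886201210/266716404871 - 3*√1285/34651 ≈ 6848.2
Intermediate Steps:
Y = 5 + 3*√1285 (Y = 5 + √(-8532 + 20097) = 5 + √11565 = 5 + 3*√1285 ≈ 112.54)
((11012 + 10391)/(-12543) + 10224/5523)/(1/((-15 - 5)² + 46895)) + Y/(-34651) = ((11012 + 10391)/(-12543) + 10224/5523)/(1/((-15 - 5)² + 46895)) + (5 + 3*√1285)/(-34651) = (21403*(-1/12543) + 10224*(1/5523))/(1/((-20)² + 46895)) + (5 + 3*√1285)*(-1/34651) = (-21403/12543 + 3408/1841)/(1/(400 + 46895)) + (-5/34651 - 3*√1285/34651) = 3343621/(23091663*(1/47295)) + (-5/34651 - 3*√1285/34651) = (3343621/23091663)*47295 + (-5/34651 - 3*√1285/34651) = 52712185065/7697221 + (-5/34651 - 3*√1285/34651) = 1826529886201210/266716404871 - 3*√1285/34651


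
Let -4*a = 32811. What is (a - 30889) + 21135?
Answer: -71827/4 ≈ -17957.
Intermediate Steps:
a = -32811/4 (a = -¼*32811 = -32811/4 ≈ -8202.8)
(a - 30889) + 21135 = (-32811/4 - 30889) + 21135 = -156367/4 + 21135 = -71827/4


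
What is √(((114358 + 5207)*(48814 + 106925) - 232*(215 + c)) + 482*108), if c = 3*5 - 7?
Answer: √18620933855 ≈ 1.3646e+5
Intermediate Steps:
c = 8 (c = 15 - 7 = 8)
√(((114358 + 5207)*(48814 + 106925) - 232*(215 + c)) + 482*108) = √(((114358 + 5207)*(48814 + 106925) - 232*(215 + 8)) + 482*108) = √((119565*155739 - 232*223) + 52056) = √((18620933535 - 51736) + 52056) = √(18620881799 + 52056) = √18620933855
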